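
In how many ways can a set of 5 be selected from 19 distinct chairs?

C(19,5) = 19!/(5! x (19-5)!).

Final answer: C(19,5) = 11628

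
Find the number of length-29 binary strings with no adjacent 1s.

A valid string ends in 0 (append to any length-(n-1) valid string) or in 01 (append to any length-(n-2) valid string), so a(n) = a(n-1) + a(n-2) with a(1)=2, a(2)=3.
Computing successive values: a(1)=2, a(2)=3, a(3)=5, a(4)=8, a(5)=13, a(6)=21, a(7)=34, a(8)=55, a(9)=89, a(10)=144, a(11)=233, a(12)=377, a(13)=610, a(14)=987, a(15)=1597, a(16)=2584, a(17)=4181, a(18)=6765, a(19)=10946, a(20)=17711, a(21)=28657, a(22)=46368, a(23)=75025, a(24)=121393, a(25)=196418, a(26)=317811, a(27)=514229, a(28)=832040, a(29)=1346269.

Final answer: 1346269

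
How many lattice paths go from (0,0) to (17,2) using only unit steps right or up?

Each path has 17 right steps and 2 up steps in some order (19 steps total).
Choose which 2 of the 19 steps are up: C(19,2).

Final answer: C(19,2) = 171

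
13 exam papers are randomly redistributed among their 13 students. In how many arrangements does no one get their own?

D(n) = (n-1)(D(n-1) + D(n-2)), D(0)=1, D(1)=0.
D(2) = 1 x (0 + 1) = 1
D(3) = 2 x (1 + 0) = 2
D(4) = 3 x (2 + 1) = 9
D(5) = 4 x (9 + 2) = 44
D(6) = 5 x (44 + 9) = 265
D(7) = 6 x (265 + 44) = 1854
D(8) = 7 x (1854 + 265) = 14833
D(9) = 8 x (14833 + 1854) = 133496
D(10) = 9 x (133496 + 14833) = 1334961
D(11) = 10 x (1334961 + 133496) = 14684570
D(12) = 11 x (14684570 + 1334961) = 176214841
D(13) = 12 x (D(12) + D(11)) = 12 x (176214841 + 14684570)

Final answer: D(13) = 2290792932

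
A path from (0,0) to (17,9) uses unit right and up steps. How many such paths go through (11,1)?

Paths (0,0)->(11,1): C(12,1) = 12.
Paths (11,1)->(17,9): C(14,8) = 3003.
By multiplication principle: 12 x 3003.

Final answer: 36036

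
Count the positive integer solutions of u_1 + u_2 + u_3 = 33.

Substitute u'_i = u_i - 1 (so u'_i >= 0). Then sum u'_i = 33 - 3 = 30.
Stars and bars: C(30+3-1, 3-1) = C(32,2).

Final answer: C(32,2) = 496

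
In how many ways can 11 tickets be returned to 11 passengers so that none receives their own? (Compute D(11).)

D(n) = (n-1)(D(n-1) + D(n-2)), D(0)=1, D(1)=0.
D(2) = 1 x (0 + 1) = 1
D(3) = 2 x (1 + 0) = 2
D(4) = 3 x (2 + 1) = 9
D(5) = 4 x (9 + 2) = 44
D(6) = 5 x (44 + 9) = 265
D(7) = 6 x (265 + 44) = 1854
D(8) = 7 x (1854 + 265) = 14833
D(9) = 8 x (14833 + 1854) = 133496
D(10) = 9 x (133496 + 14833) = 1334961
D(11) = 10 x (D(10) + D(9)) = 10 x (1334961 + 133496)

Final answer: D(11) = 14684570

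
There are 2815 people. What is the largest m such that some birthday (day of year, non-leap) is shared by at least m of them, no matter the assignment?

There are 365 possible values for birthday (day of year, non-leap). With 2815 people and 365 categories, by pigeonhole: ceiling(2815/365).

Final answer: 8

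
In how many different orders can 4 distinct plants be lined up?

The number of ways to arrange 4 distinct objects is 4!.

Final answer: 4! = 24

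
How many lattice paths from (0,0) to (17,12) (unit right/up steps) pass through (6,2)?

Paths (0,0)->(6,2): C(8,2) = 28.
Paths (6,2)->(17,12): C(21,10) = 352716.
By multiplication principle: 28 x 352716.

Final answer: 9876048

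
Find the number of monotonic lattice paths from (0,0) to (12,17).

Each path has 12 right steps and 17 up steps in some order (29 steps total).
Choose which 17 of the 29 steps are up: C(29,17).

Final answer: C(29,17) = 51895935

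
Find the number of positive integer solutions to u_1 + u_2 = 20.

Substitute u'_i = u_i - 1 (so u'_i >= 0). Then sum u'_i = 20 - 2 = 18.
Stars and bars: C(18+2-1, 2-1) = C(19,1).

Final answer: C(19,1) = 19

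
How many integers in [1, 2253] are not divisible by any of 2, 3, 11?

|div by 2|=1126, |div by 3|=751, |div by 11|=204.
|div by 2&3|=375, |div by 2&11|=102, |div by 3&11|=68, |div by all|=34.
By inclusion-exclusion, divisible by at least one: 1126+751+204-375-102-68+34 = 1570.
Not divisible by any: 2253 - 1570.

Final answer: 683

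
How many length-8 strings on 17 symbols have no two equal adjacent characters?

Let g(n) count such strings. g(1) = 17, and each valid string of length n-1 extends in 16 ways (any symbol but the last), so g(n) = 16 g(n-1).
Total: g(8) = 17 x 16^7.

Final answer: 17 x 16^{7} = 4563402752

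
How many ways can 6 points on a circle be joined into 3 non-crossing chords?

This is counted by the nth Catalan number C_n. Here n = 6/2 = 3.
C_n = C(2n,n) - C(2n,n+1), so C_{3} = C(6,3) - C(6,4) = 20 - 15.

Final answer: C_{3} = 5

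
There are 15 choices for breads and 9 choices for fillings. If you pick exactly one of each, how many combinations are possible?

By the multiplication principle: 15 x 9.

Final answer: 135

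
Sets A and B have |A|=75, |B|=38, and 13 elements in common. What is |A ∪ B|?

|A union B| = |A| + |B| - |A intersect B| = 75 + 38 - 13.

Final answer: 100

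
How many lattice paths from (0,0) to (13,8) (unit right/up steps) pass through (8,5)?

Paths (0,0)->(8,5): C(13,5) = 1287.
Paths (8,5)->(13,8): C(8,3) = 56.
By multiplication principle: 1287 x 56.

Final answer: 72072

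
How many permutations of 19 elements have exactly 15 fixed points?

Choose which 15 elements are fixed: C(19,15) = 3876.
Derange the remaining 4 using D(j) = (j-1)(D(j-1) + D(j-2)), D(0)=1, D(1)=0: D(2)=1, D(3)=2, D(4)=9.
Total: 3876 x 9.

Final answer: C(19,15) D(4) = 34884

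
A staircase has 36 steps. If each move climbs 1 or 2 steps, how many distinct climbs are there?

Condition on the final move: it is a 1-step (f(n-1) ways to get there) or a 2-step (f(n-2) ways), so f(n) = f(n-1) + f(n-2), with f(1)=1, f(2)=2.
Computing successive values: f(1)=1, f(2)=2, f(3)=3, f(4)=5, f(5)=8, f(6)=13, f(7)=21, f(8)=34, f(9)=55, f(10)=89, f(11)=144, f(12)=233, f(13)=377, f(14)=610, f(15)=987, f(16)=1597, f(17)=2584, f(18)=4181, f(19)=6765, f(20)=10946, f(21)=17711, f(22)=28657, f(23)=46368, f(24)=75025, f(25)=121393, f(26)=196418, f(27)=317811, f(28)=514229, f(29)=832040, f(30)=1346269, f(31)=2178309, f(32)=3524578, f(33)=5702887, f(34)=9227465, f(35)=14930352, f(36)=24157817.

Final answer: 24157817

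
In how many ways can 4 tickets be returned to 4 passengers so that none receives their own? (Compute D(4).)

Use the recurrence D(n) = (n-1)(D(n-1) + D(n-2)) with D(0)=1, D(1)=0.
D(2) = 1 x (0 + 1) = 1
D(3) = 2 x (1 + 0) = 2
D(4) = 3 x (D(3) + D(2)) = 3 x (2 + 1)

Final answer: D(4) = 9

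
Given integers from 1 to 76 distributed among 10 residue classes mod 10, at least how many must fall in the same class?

By pigeonhole with 76 objects and 10 categories: ceiling(76/10).

Final answer: 8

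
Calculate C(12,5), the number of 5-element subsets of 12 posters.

C(12,5) = 12!/(5! x (12-5)!).

Final answer: C(12,5) = 792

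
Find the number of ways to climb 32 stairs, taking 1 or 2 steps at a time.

Condition on the final move: it is a 1-step (f(n-1) ways to get there) or a 2-step (f(n-2) ways), so f(n) = f(n-1) + f(n-2), with f(1)=1, f(2)=2.
Computing successive values: f(1)=1, f(2)=2, f(3)=3, f(4)=5, f(5)=8, f(6)=13, f(7)=21, f(8)=34, f(9)=55, f(10)=89, f(11)=144, f(12)=233, f(13)=377, f(14)=610, f(15)=987, f(16)=1597, f(17)=2584, f(18)=4181, f(19)=6765, f(20)=10946, f(21)=17711, f(22)=28657, f(23)=46368, f(24)=75025, f(25)=121393, f(26)=196418, f(27)=317811, f(28)=514229, f(29)=832040, f(30)=1346269, f(31)=2178309, f(32)=3524578.

Final answer: 3524578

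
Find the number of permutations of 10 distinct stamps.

The number of ways to arrange 10 distinct objects is 10!.

Final answer: 10! = 3628800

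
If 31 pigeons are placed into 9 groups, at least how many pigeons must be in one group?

By the pigeonhole principle: ceiling(31/9).

Final answer: 4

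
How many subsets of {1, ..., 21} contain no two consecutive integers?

Condition on whether n belongs to the subset: if not, any valid subset of {1, ..., n-1} works (a(n-1)); if so, n-1 is excluded and the rest is a valid subset of {1, ..., n-2} (a(n-2)). Hence a(n) = a(n-1) + a(n-2), a(1)=2, a(2)=3.
Iterating the recurrence: a(1)=2, a(2)=3, a(3)=5, a(4)=8, a(5)=13, a(6)=21, a(7)=34, a(8)=55, a(9)=89, a(10)=144, a(11)=233, a(12)=377, a(13)=610, a(14)=987, a(15)=1597, a(16)=2584, a(17)=4181, a(18)=6765, a(19)=10946, a(20)=17711, a(21)=28657.

Final answer: 28657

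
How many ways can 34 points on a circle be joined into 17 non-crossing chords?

The structures are counted by the Catalan number C_n. Here n = 34/2 = 17.
C_n = C(2n,n)/(n+1), so C_{17} = C(34,17)/18 = 2333606220/18.

Final answer: C_{17} = 129644790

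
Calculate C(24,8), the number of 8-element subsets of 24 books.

C(24,8) = 24!/(8! x (24-8)!).

Final answer: C(24,8) = 735471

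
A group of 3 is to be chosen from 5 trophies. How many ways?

C(5,3) = 5!/(3! x (5-3)!).

Final answer: C(5,3) = 10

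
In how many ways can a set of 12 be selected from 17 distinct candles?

C(17,12) = 17!/(12! x 5!).

Final answer: \binom{17}{12} = 6188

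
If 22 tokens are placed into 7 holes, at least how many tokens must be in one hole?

By the pigeonhole principle: ceiling(22/7).

Final answer: 4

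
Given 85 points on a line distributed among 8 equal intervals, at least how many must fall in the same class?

By pigeonhole with 85 objects and 8 categories: ceiling(85/8).

Final answer: 11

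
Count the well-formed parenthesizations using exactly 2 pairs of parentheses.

The structures are counted by the Catalan number C_n. Here n = 2 (pairs).
C_n = C(2n,n)/(n+1), so C_{2} = C(4,2)/3 = 6/3.

Final answer: C_{2} = 2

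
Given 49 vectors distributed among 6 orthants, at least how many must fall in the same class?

By pigeonhole with 49 objects and 6 categories: ceiling(49/6).

Final answer: 9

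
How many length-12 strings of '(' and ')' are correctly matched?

This is counted by the nth Catalan number C_n. Here n = 6 (pairs).
C_n = (2n)!/(n!(n+1)!), so C_{6} = 12!/(6! x 7!) = C(12,6)/7 = 924/7.

Final answer: C_{6} = 132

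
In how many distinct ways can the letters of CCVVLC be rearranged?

Letters (C:3, L:1, V:2). Total letters: 6.
Permutations = 6!/(3! x 2!).

Final answer: 60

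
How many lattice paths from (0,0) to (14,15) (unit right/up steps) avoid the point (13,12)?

Total paths to (14,15): C(29,15) = 77558760.
Paths through (13,12): C(25,12) x C(4,3) = 20801200.
Avoiding (13,12): 77558760 - 20801200.

Final answer: 56757560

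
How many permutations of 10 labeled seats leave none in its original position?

Use the recurrence D(n) = (n-1)(D(n-1) + D(n-2)) with D(0)=1, D(1)=0.
D(2) = 1 x (0 + 1) = 1
D(3) = 2 x (1 + 0) = 2
D(4) = 3 x (2 + 1) = 9
D(5) = 4 x (9 + 2) = 44
D(6) = 5 x (44 + 9) = 265
D(7) = 6 x (265 + 44) = 1854
D(8) = 7 x (1854 + 265) = 14833
D(9) = 8 x (14833 + 1854) = 133496
D(10) = 9 x (D(9) + D(8)) = 9 x (133496 + 14833)

Final answer: D(10) = 1334961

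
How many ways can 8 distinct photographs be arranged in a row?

The number of ways to arrange 8 distinct objects is 8!.

Final answer: 8! = 40320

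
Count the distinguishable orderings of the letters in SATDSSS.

Letters (A:1, D:1, S:4, T:1). Total letters: 7.
Permutations = 7!/(4!).

Final answer: 210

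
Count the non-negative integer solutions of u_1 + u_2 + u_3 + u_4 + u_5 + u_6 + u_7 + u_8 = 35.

Stars and bars with 35 stars and 7 bars:
C(35+8-1, 8-1) = C(42,7).

Final answer: C(42,7) = 26978328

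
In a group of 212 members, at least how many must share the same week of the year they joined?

There are 52 possible values for week of the year they joined. With 212 members and 52 categories, by pigeonhole: ceiling(212/52).

Final answer: 5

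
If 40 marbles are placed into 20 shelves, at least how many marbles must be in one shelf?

By the pigeonhole principle: ceiling(40/20).

Final answer: 2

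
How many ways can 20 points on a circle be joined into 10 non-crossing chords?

This is a standard Catalan-number count: the answer is C_n. Here n = 20/2 = 10.
C_n = (2n)!/(n!(n+1)!), so C_{10} = 20!/(10! x 11!) = C(20,10)/11 = 184756/11.

Final answer: C_{10} = 16796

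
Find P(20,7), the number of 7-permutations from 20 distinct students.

P(20,7) = 20!/(20-7)! = 20!/13!.

Final answer: P(20,7) = 390700800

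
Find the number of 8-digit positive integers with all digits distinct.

First digit: 9 (not 0). Second: 9 (not first). Third: 8, etc.
Total: 9 x 9 x 8 x 7 x 6 x 5 x 4 x 3.

Final answer: 1632960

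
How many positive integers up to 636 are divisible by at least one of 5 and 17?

Multiples of 5: 127. Multiples of 17: 37. Of both (lcm=85): 7.
By inclusion-exclusion: 127 + 37 - 7.

Final answer: 157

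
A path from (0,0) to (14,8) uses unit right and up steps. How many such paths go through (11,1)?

Paths (0,0)->(11,1): C(12,1) = 12.
Paths (11,1)->(14,8): C(10,7) = 120.
By multiplication principle: 12 x 120.

Final answer: 1440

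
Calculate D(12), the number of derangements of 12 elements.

D(n) = (n-1)(D(n-1) + D(n-2)), D(0)=1, D(1)=0.
Building up: D(2)=1, D(3)=2, D(4)=9, D(5)=44, D(6)=265, D(7)=1854, D(8)=14833, D(9)=133496, D(10)=1334961, D(11)=14684570.
D(12) = 11 x (D(11) + D(10)) = 11 x (14684570 + 1334961).

Final answer: D(12) = 176214841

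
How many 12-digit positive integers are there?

These are the integers in [10^11, 10^12), so the count is 10^12 - 10^11 = 9 x 10^11.

Final answer: 900000000000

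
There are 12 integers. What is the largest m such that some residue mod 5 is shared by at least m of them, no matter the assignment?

There are 5 possible values for residue mod 5. With 12 integers and 5 categories, by pigeonhole: ceiling(12/5).

Final answer: 3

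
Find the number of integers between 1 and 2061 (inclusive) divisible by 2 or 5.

Multiples of 2: 1030. Multiples of 5: 412. Of both (lcm=10): 206.
By inclusion-exclusion: 1030 + 412 - 206.

Final answer: 1236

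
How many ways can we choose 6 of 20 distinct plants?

C(20,6) = 20!/(6! x (20-6)!).

Final answer: C(20,6) = 38760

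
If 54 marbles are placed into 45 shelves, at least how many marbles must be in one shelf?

By the pigeonhole principle: ceiling(54/45).

Final answer: 2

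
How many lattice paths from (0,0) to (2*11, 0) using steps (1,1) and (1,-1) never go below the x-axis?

Total monotonic paths to (11,11): C(22,11) = 705432.
A path is bad iff it touches y = x + 1; reflecting its initial segment maps bad paths bijectively onto all paths to (10,12), of which there are C(22,12) = 646646.
Valid Dyck paths: 705432 - 646646.
(Equivalently, C_{11} = C(22,11)/12 = 705432/12.)

Final answer: C_{11} = 58786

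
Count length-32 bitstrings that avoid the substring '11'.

A valid string ends in 0 (append to any length-(n-1) valid string) or in 01 (append to any length-(n-2) valid string), so a(n) = a(n-1) + a(n-2) with a(1)=2, a(2)=3.
Iterating the recurrence: a(1)=2, a(2)=3, a(3)=5, a(4)=8, a(5)=13, a(6)=21, a(7)=34, a(8)=55, a(9)=89, a(10)=144, a(11)=233, a(12)=377, a(13)=610, a(14)=987, a(15)=1597, a(16)=2584, a(17)=4181, a(18)=6765, a(19)=10946, a(20)=17711, a(21)=28657, a(22)=46368, a(23)=75025, a(24)=121393, a(25)=196418, a(26)=317811, a(27)=514229, a(28)=832040, a(29)=1346269, a(30)=2178309, a(31)=3524578, a(32)=5702887.

Final answer: 5702887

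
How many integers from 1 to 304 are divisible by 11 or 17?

Multiples of 11: 27. Multiples of 17: 17. Of both (lcm=187): 1.
By inclusion-exclusion: 27 + 17 - 1.

Final answer: 43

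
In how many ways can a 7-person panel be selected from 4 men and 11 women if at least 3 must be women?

Sum over valid woman counts:
C(11,3)C(4,4) = 165
C(11,4)C(4,3) = 1320
C(11,5)C(4,2) = 2772
C(11,6)C(4,1) = 1848
C(11,7)C(4,0) = 330
Total: 165 + 1320 + 2772 + 1848 + 330.

Final answer: 6435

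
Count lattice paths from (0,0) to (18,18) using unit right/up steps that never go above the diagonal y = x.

Total monotonic paths to (18,18): C(36,18) = 9075135300.
Paths that cross above y=x (reflection bijection): C(36,19) = 8597496600.
Valid Dyck paths: 9075135300 - 8597496600.
(Equivalently, C_{18} = C(36,18)/19 = 9075135300/19.)

Final answer: C_{18} = 477638700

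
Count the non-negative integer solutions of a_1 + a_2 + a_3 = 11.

Stars and bars with 11 stars and 2 bars:
C(11+3-1, 3-1) = C(13,2).

Final answer: C(13,2) = 78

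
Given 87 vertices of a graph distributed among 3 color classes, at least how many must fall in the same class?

By pigeonhole with 87 objects and 3 categories: ceiling(87/3).

Final answer: 29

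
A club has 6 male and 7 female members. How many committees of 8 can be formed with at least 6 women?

Sum over valid woman counts:
C(7,6)C(6,2) = 105
C(7,7)C(6,1) = 6
Total: 105 + 6.

Final answer: 111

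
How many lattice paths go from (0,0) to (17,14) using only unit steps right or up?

Each path has 17 right steps and 14 up steps in some order (31 steps total).
Choose which 14 of the 31 steps are up: C(31,14).

Final answer: C(31,14) = 265182525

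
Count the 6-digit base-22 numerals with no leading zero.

In base 22, the leading digit has 21 choices (1..21); each of the remaining 5 digits has 22 choices.
Total: 21 x 22^5.

Final answer: 108226272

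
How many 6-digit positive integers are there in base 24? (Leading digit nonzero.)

Leading digit: 23 options (nonzero). Other 5 digit(s): 24 options each.
Total: 23 x 24^5.

Final answer: 183140352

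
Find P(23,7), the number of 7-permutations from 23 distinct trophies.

P(23,7) = 23!/(23-7)! = 23!/16!.

Final answer: P(23,7) = 1235591280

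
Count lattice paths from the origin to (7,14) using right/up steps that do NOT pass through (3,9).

Total paths to (7,14): C(21,14) = 116280.
Paths through (3,9): C(12,9) x C(9,5) = 27720.
Avoiding (3,9): 116280 - 27720.

Final answer: 88560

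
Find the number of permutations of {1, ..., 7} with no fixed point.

Derangements satisfy D(n) = (n-1)(D(n-1) + D(n-2)), starting from D(0)=1, D(1)=0.
D(2) = 1 x (0 + 1) = 1
D(3) = 2 x (1 + 0) = 2
D(4) = 3 x (2 + 1) = 9
D(5) = 4 x (9 + 2) = 44
D(6) = 5 x (44 + 9) = 265
D(7) = 6 x (D(6) + D(5)) = 6 x (265 + 44)

Final answer: D(7) = 1854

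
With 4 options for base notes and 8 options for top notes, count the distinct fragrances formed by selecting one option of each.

By the multiplication principle: 4 x 8.

Final answer: 32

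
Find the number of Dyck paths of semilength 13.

Total monotonic paths to (13,13): C(26,13) = 10400600.
Reflecting each bad path at its first crossing gives a bijection with paths to (12,14): C(26,14) = 9657700.
Valid Dyck paths: 10400600 - 9657700.
(These counts are the Catalan numbers.)

Final answer: C_{13} = 742900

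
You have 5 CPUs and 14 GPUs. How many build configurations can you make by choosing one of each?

By the multiplication principle: 5 x 14.

Final answer: 70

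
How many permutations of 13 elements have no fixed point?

D(n) = (n-1)(D(n-1) + D(n-2)), D(0)=1, D(1)=0.
D(2) = 1 x (0 + 1) = 1
D(3) = 2 x (1 + 0) = 2
D(4) = 3 x (2 + 1) = 9
D(5) = 4 x (9 + 2) = 44
D(6) = 5 x (44 + 9) = 265
D(7) = 6 x (265 + 44) = 1854
D(8) = 7 x (1854 + 265) = 14833
D(9) = 8 x (14833 + 1854) = 133496
D(10) = 9 x (133496 + 14833) = 1334961
D(11) = 10 x (1334961 + 133496) = 14684570
D(12) = 11 x (14684570 + 1334961) = 176214841
D(13) = 12 x (D(12) + D(11)) = 12 x (176214841 + 14684570)

Final answer: D(13) = 2290792932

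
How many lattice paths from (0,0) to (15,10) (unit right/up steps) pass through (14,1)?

Paths (0,0)->(14,1): C(15,1) = 15.
Paths (14,1)->(15,10): C(10,9) = 10.
By multiplication principle: 15 x 10.

Final answer: 150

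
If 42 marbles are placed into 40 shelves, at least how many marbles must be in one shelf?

By the pigeonhole principle: ceiling(42/40).

Final answer: 2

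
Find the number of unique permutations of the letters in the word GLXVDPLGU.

Letters (D:1, G:2, L:2, P:1, U:1, V:1, X:1). Total letters: 9.
Permutations = 9!/(2! x 2!).

Final answer: 90720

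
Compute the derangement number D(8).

Derangements satisfy D(n) = (n-1)(D(n-1) + D(n-2)), starting from D(0)=1, D(1)=0.
Building up: D(2)=1, D(3)=2, D(4)=9, D(5)=44, D(6)=265, D(7)=1854.
D(8) = 7 x (D(7) + D(6)) = 7 x (1854 + 265).

Final answer: D(8) = 14833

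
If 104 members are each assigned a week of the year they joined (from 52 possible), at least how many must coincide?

There are 52 possible values for week of the year they joined. With 104 members and 52 categories, by pigeonhole: ceiling(104/52).

Final answer: 2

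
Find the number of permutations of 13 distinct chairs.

The number of ways to arrange 13 distinct objects is 13!.

Final answer: 13! = 6227020800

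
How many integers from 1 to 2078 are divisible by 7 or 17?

Multiples of 7: 296. Multiples of 17: 122. Of both (lcm=119): 17.
By inclusion-exclusion: 296 + 122 - 17.

Final answer: 401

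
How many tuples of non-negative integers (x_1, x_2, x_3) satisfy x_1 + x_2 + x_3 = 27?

Stars and bars with 27 stars and 2 bars:
C(27+3-1, 3-1) = C(29,2).

Final answer: C(29,2) = 406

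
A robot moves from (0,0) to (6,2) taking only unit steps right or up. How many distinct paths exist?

Each path has 6 right steps and 2 up steps in some order (8 steps total).
Choose which 2 of the 8 steps are up: C(8,2).

Final answer: C(8,2) = 28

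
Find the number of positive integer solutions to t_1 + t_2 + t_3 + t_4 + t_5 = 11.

Substitute t'_i = t_i - 1 (so t'_i >= 0). Then sum t'_i = 11 - 5 = 6.
Stars and bars: C(6+5-1, 5-1) = C(10,4).

Final answer: C(10,4) = 210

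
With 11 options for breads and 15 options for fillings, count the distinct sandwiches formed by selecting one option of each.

By the multiplication principle: 11 x 15.

Final answer: 165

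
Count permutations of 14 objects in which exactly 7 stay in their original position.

Choose which 7 elements are fixed: C(14,7) = 3432.
Derange the remaining 7 using D(j) = (j-1)(D(j-1) + D(j-2)), D(0)=1, D(1)=0: D(2)=1, D(3)=2, D(4)=9, D(5)=44, D(6)=265, D(7)=1854.
Total: 3432 x 1854.

Final answer: C(14,7) D(7) = 6362928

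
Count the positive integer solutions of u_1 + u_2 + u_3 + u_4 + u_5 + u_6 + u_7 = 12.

Substitute u'_i = u_i - 1 (so u'_i >= 0). Then sum u'_i = 12 - 7 = 5.
Stars and bars: C(5+7-1, 7-1) = C(11,6).

Final answer: C(11,6) = 462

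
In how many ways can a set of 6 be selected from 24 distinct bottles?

C(24,6) = 24!/(6! x 18!).

Final answer: \binom{24}{6} = 134596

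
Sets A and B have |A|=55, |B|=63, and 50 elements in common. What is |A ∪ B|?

|A union B| = |A| + |B| - |A intersect B| = 55 + 63 - 50.

Final answer: 68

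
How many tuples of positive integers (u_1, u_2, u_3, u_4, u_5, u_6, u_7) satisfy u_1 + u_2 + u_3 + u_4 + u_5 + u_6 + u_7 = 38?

Substitute u'_i = u_i - 1 (so u'_i >= 0). Then sum u'_i = 38 - 7 = 31.
Stars and bars: C(31+7-1, 7-1) = C(37,6).

Final answer: C(37,6) = 2324784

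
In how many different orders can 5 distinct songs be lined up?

The number of ways to arrange 5 distinct objects is 5!.

Final answer: 5! = 120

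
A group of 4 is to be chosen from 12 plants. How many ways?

C(12,4) = 12!/(4! x 8!).

Final answer: \binom{12}{4} = 495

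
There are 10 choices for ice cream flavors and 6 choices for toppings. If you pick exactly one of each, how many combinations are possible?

By the multiplication principle: 10 x 6.

Final answer: 60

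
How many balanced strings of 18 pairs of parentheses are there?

This is counted by the nth Catalan number C_n. Here n = 18 (pairs).
Using C_0 = 1 and C_(k+1) = C_k x 2(2k+1)/(k+2), build up term by term: C_1=1, C_2=2, C_3=5, C_4=14, C_5=42, C_6=132, C_7=429, C_8=1430, C_9=4862, C_10=16796, C_11=58786, C_12=208012, C_13=742900, C_14=2674440, C_15=9694845, C_16=35357670, C_17=129644790, C_18=477638700.

Final answer: C_{18} = 477638700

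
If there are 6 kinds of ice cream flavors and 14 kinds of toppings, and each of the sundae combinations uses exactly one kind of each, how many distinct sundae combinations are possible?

By the multiplication principle: 6 x 14.

Final answer: 84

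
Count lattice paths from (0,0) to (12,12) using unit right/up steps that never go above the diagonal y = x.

Total monotonic paths to (12,12): C(24,12) = 2704156.
Reflecting each bad path at its first crossing gives a bijection with paths to (11,13): C(24,13) = 2496144.
Valid Dyck paths: 2704156 - 2496144.
(These counts are the Catalan numbers.)

Final answer: C_{12} = 208012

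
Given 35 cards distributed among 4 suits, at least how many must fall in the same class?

By pigeonhole with 35 objects and 4 categories: ceiling(35/4).

Final answer: 9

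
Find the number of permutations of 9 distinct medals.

The number of ways to arrange 9 distinct objects is 9!.

Final answer: 9! = 362880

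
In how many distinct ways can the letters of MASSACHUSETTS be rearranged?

Letters (A:2, C:1, E:1, H:1, M:1, S:4, T:2, U:1). Total letters: 13.
Permutations = 13!/(4! x 2! x 2!).

Final answer: 64864800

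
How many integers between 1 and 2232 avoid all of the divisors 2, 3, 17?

|div by 2|=1116, |div by 3|=744, |div by 17|=131.
|div by 2&3|=372, |div by 2&17|=65, |div by 3&17|=43, |div by all|=21.
By inclusion-exclusion, divisible by at least one: 1116+744+131-372-65-43+21 = 1532.
Not divisible by any: 2232 - 1532.

Final answer: 700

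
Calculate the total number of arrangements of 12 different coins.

The number of ways to arrange 12 distinct objects is 12!.

Final answer: 12! = 479001600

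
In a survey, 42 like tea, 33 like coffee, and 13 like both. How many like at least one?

|A union B| = |A| + |B| - |A intersect B| = 42 + 33 - 13.

Final answer: 62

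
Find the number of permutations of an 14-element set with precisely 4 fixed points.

Choose which 4 elements are fixed: C(14,4) = 1001.
Derange the remaining 10 using D(j) = (j-1)(D(j-1) + D(j-2)), D(0)=1, D(1)=0: D(2)=1, D(3)=2, D(4)=9, D(5)=44, D(6)=265, D(7)=1854, D(8)=14833, D(9)=133496, D(10)=1334961.
Total: 1001 x 1334961.

Final answer: C(14,4) D(10) = 1336295961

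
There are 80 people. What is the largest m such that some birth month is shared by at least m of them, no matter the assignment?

There are 12 possible values for birth month. With 80 people and 12 categories, by pigeonhole: ceiling(80/12).

Final answer: 7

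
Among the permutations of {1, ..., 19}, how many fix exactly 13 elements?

Choose which 13 elements are fixed: C(19,13) = 27132.
Derange the remaining 6 using D(j) = (j-1)(D(j-1) + D(j-2)), D(0)=1, D(1)=0: D(2)=1, D(3)=2, D(4)=9, D(5)=44, D(6)=265.
Total: 27132 x 265.

Final answer: C(19,13) D(6) = 7189980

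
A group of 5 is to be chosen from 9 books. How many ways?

C(9,5) = 9!/(5! x (9-5)!).

Final answer: C(9,5) = 126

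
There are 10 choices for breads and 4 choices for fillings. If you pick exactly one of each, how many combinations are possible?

By the multiplication principle: 10 x 4.

Final answer: 40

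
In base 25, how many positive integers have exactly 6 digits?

Leading digit: 24 options (nonzero). Other 5 digit(s): 25 options each.
Total: 24 x 25^5.

Final answer: 234375000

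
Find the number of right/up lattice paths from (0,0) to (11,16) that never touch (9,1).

Total paths to (11,16): C(27,16) = 13037895.
Paths through (9,1): C(10,1) x C(17,15) = 1360.
Avoiding (9,1): 13037895 - 1360.

Final answer: 13036535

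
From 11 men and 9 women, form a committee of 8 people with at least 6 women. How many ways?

Sum over valid woman counts:
C(9,6)C(11,2) = 4620
C(9,7)C(11,1) = 396
C(9,8)C(11,0) = 9
Total: 4620 + 396 + 9.

Final answer: 5025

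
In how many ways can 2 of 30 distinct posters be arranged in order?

P(30,2) = 30!/(30-2)! = 30!/28!.

Final answer: P(30,2) = 870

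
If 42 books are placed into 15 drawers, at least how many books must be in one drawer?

By the pigeonhole principle: ceiling(42/15).

Final answer: 3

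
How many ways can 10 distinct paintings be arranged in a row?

The number of ways to arrange 10 distinct objects is 10!.

Final answer: 10! = 3628800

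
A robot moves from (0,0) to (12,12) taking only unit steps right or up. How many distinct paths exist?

Each path has 12 right steps and 12 up steps in some order (24 steps total).
Choose which 12 of the 24 steps are up: C(24,12).

Final answer: C(24,12) = 2704156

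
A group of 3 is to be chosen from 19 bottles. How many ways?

C(19,3) = 19!/(3! x 16!).

Final answer: \binom{19}{3} = 969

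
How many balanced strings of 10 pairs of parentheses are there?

This is counted by the nth Catalan number C_n. Here n = 10 (pairs).
C_n = (2n)!/(n!(n+1)!), so C_{10} = 20!/(10! x 11!) = C(20,10)/11 = 184756/11.

Final answer: C_{10} = 16796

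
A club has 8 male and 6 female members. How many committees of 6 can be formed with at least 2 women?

Sum over valid woman counts:
C(6,2)C(8,4) = 1050
C(6,3)C(8,3) = 1120
C(6,4)C(8,2) = 420
C(6,5)C(8,1) = 48
C(6,6)C(8,0) = 1
Total: 1050 + 1120 + 420 + 48 + 1.

Final answer: 2639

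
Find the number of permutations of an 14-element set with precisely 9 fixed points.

Choose which 9 elements are fixed: C(14,9) = 2002.
Derange the remaining 5 using D(j) = (j-1)(D(j-1) + D(j-2)), D(0)=1, D(1)=0: D(2)=1, D(3)=2, D(4)=9, D(5)=44.
Total: 2002 x 44.

Final answer: C(14,9) D(5) = 88088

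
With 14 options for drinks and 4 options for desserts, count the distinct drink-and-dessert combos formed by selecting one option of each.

By the multiplication principle: 14 x 4.

Final answer: 56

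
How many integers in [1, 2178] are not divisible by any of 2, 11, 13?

|div by 2|=1089, |div by 11|=198, |div by 13|=167.
|div by 2&11|=99, |div by 2&13|=83, |div by 11&13|=15, |div by all|=7.
By inclusion-exclusion, divisible by at least one: 1089+198+167-99-83-15+7 = 1264.
Not divisible by any: 2178 - 1264.

Final answer: 914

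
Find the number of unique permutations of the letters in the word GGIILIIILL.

Letters (G:2, I:5, L:3). Total letters: 10.
Permutations = 10!/(5! x 3! x 2!).

Final answer: 2520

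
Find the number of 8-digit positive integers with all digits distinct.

First digit: 9 (not 0). Second: 9 (not first). Third: 8, etc.
Total: 9 x 9 x 8 x 7 x 6 x 5 x 4 x 3.

Final answer: 1632960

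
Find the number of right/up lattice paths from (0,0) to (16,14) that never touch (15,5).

Total paths to (16,14): C(30,14) = 145422675.
Paths through (15,5): C(20,5) x C(10,9) = 155040.
Avoiding (15,5): 145422675 - 155040.

Final answer: 145267635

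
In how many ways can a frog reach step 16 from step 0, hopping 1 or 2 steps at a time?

Condition on the final move: it is a 1-step (f(n-1) ways to get there) or a 2-step (f(n-2) ways), so f(n) = f(n-1) + f(n-2), with f(1)=1, f(2)=2.
Iterating the recurrence: f(1)=1, f(2)=2, f(3)=3, f(4)=5, f(5)=8, f(6)=13, f(7)=21, f(8)=34, f(9)=55, f(10)=89, f(11)=144, f(12)=233, f(13)=377, f(14)=610, f(15)=987, f(16)=1597.

Final answer: 1597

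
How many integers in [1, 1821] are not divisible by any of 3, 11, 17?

|div by 3|=607, |div by 11|=165, |div by 17|=107.
|div by 3&11|=55, |div by 3&17|=35, |div by 11&17|=9, |div by all|=3.
By inclusion-exclusion, divisible by at least one: 607+165+107-55-35-9+3 = 783.
Not divisible by any: 1821 - 783.

Final answer: 1038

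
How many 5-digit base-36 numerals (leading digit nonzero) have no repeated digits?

First digit: 35 (nonzero). Second: 35 (not first). Third: 34, etc.
Total: 35 x 35 x 34 x 33 x 32.

Final answer: 43982400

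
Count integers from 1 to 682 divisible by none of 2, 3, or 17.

|div by 2|=341, |div by 3|=227, |div by 17|=40.
|div by 2&3|=113, |div by 2&17|=20, |div by 3&17|=13, |div by all|=6.
By inclusion-exclusion, divisible by at least one: 341+227+40-113-20-13+6 = 468.
Not divisible by any: 682 - 468.

Final answer: 214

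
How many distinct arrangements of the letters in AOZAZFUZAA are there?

Letters (A:4, F:1, O:1, U:1, Z:3). Total letters: 10.
Permutations = 10!/(4! x 3!).

Final answer: 25200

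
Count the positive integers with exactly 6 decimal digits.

These are the integers in [10^5, 10^6), so the count is 10^6 - 10^5 = 9 x 10^5.

Final answer: 900000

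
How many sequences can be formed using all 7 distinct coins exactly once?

The number of ways to arrange 7 distinct objects is 7!.

Final answer: 7! = 5040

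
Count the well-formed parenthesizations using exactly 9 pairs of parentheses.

This is a standard Catalan-number count: the answer is C_n. Here n = 9 (pairs).
C_n = C(2n,n)/(n+1), so C_{9} = C(18,9)/10 = 48620/10.

Final answer: C_{9} = 4862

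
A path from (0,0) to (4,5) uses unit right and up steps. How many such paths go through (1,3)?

Paths (0,0)->(1,3): C(4,3) = 4.
Paths (1,3)->(4,5): C(5,2) = 10.
By multiplication principle: 4 x 10.

Final answer: 40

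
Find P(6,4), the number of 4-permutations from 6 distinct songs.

P(6,4) = 6!/(6-4)! = 6!/2!.

Final answer: P(6,4) = 360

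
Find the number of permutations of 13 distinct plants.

The number of ways to arrange 13 distinct objects is 13!.

Final answer: 13! = 6227020800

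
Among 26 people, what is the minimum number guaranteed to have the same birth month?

There are 12 possible values for birth month. With 26 people and 12 categories, by pigeonhole: ceiling(26/12).

Final answer: 3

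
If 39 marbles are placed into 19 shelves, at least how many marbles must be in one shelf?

By the pigeonhole principle: ceiling(39/19).

Final answer: 3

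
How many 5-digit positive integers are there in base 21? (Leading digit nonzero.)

Leading digit: 20 options (nonzero). Other 4 digit(s): 21 options each.
Total: 20 x 21^4.

Final answer: 3889620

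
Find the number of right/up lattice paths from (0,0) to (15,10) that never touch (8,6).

Total paths to (15,10): C(25,10) = 3268760.
Paths through (8,6): C(14,6) x C(11,4) = 990990.
Avoiding (8,6): 3268760 - 990990.

Final answer: 2277770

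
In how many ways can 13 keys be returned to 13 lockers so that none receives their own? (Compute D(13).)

Use the recurrence D(n) = (n-1)(D(n-1) + D(n-2)) with D(0)=1, D(1)=0.
D(2) = 1 x (0 + 1) = 1
D(3) = 2 x (1 + 0) = 2
D(4) = 3 x (2 + 1) = 9
D(5) = 4 x (9 + 2) = 44
D(6) = 5 x (44 + 9) = 265
D(7) = 6 x (265 + 44) = 1854
D(8) = 7 x (1854 + 265) = 14833
D(9) = 8 x (14833 + 1854) = 133496
D(10) = 9 x (133496 + 14833) = 1334961
D(11) = 10 x (1334961 + 133496) = 14684570
D(12) = 11 x (14684570 + 1334961) = 176214841
D(13) = 12 x (D(12) + D(11)) = 12 x (176214841 + 14684570)

Final answer: D(13) = 2290792932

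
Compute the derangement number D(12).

Use the recurrence D(n) = (n-1)(D(n-1) + D(n-2)) with D(0)=1, D(1)=0.
Building up: D(2)=1, D(3)=2, D(4)=9, D(5)=44, D(6)=265, D(7)=1854, D(8)=14833, D(9)=133496, D(10)=1334961, D(11)=14684570.
D(12) = 11 x (D(11) + D(10)) = 11 x (14684570 + 1334961).

Final answer: D(12) = 176214841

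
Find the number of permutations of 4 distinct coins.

The number of ways to arrange 4 distinct objects is 4!.

Final answer: 4! = 24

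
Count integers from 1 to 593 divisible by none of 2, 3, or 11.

|div by 2|=296, |div by 3|=197, |div by 11|=53.
|div by 2&3|=98, |div by 2&11|=26, |div by 3&11|=17, |div by all|=8.
By inclusion-exclusion, divisible by at least one: 296+197+53-98-26-17+8 = 413.
Not divisible by any: 593 - 413.

Final answer: 180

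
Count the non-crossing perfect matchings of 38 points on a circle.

This is counted by the nth Catalan number C_n. Here n = 38/2 = 19.
C_n = (2n)!/(n!(n+1)!), so C_{19} = 38!/(19! x 20!) = C(38,19)/20 = 35345263800/20.

Final answer: C_{19} = 1767263190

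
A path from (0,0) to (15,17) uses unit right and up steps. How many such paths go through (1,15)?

Paths (0,0)->(1,15): C(16,15) = 16.
Paths (1,15)->(15,17): C(16,2) = 120.
By multiplication principle: 16 x 120.

Final answer: 1920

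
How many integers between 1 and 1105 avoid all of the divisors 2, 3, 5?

|div by 2|=552, |div by 3|=368, |div by 5|=221.
|div by 2&3|=184, |div by 2&5|=110, |div by 3&5|=73, |div by all|=36.
By inclusion-exclusion, divisible by at least one: 552+368+221-184-110-73+36 = 810.
Not divisible by any: 1105 - 810.

Final answer: 295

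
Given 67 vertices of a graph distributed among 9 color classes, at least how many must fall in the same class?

By pigeonhole with 67 objects and 9 categories: ceiling(67/9).

Final answer: 8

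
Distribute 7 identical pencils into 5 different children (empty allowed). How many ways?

Stars and bars: C(n+k-1, k-1) = C(11,4).

Final answer: C(11,4) = 330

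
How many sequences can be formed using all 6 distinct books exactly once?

The number of ways to arrange 6 distinct objects is 6!.

Final answer: 6! = 720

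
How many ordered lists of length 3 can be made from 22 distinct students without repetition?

P(22,3) = 22!/(22-3)! = 22!/19!.

Final answer: P(22,3) = 9240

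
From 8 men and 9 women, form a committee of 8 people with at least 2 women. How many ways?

Sum over valid woman counts:
C(9,2)C(8,6) = 1008
C(9,3)C(8,5) = 4704
C(9,4)C(8,4) = 8820
C(9,5)C(8,3) = 7056
C(9,6)C(8,2) = 2352
C(9,7)C(8,1) = 288
C(9,8)C(8,0) = 9
Total: 1008 + 4704 + 8820 + 7056 + 2352 + 288 + 9.

Final answer: 24237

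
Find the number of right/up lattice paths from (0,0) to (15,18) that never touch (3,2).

Total paths to (15,18): C(33,18) = 1037158320.
Paths through (3,2): C(5,2) x C(28,16) = 304217550.
Avoiding (3,2): 1037158320 - 304217550.

Final answer: 732940770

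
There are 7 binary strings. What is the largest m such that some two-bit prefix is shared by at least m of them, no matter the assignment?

There are 4 possible values for two-bit prefix. With 7 binary strings and 4 categories, by pigeonhole: ceiling(7/4).

Final answer: 2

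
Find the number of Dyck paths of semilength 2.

Total monotonic paths to (2,2): C(4,2) = 6.
Paths that cross above y=x (reflection bijection): C(4,3) = 4.
Valid Dyck paths: 6 - 4.
(These counts are the Catalan numbers.)

Final answer: C_{2} = 2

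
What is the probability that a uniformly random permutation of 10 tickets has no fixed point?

Use the recurrence D(n) = (n-1)(D(n-1) + D(n-2)) with D(0)=1, D(1)=0.
Building up: D(2)=1, D(3)=2, D(4)=9, D(5)=44, D(6)=265, D(7)=1854, D(8)=14833, D(9)=133496, D(10)=1334961.
Total arrangements: 10! = 3628800.
Probability = D(10)/10! = 16481/44800.

Final answer: D(10)/10! = 1334961/3628800 = 0.367879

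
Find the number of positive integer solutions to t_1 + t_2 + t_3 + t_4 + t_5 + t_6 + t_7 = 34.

Substitute t'_i = t_i - 1 (so t'_i >= 0). Then sum t'_i = 34 - 7 = 27.
Stars and bars: C(27+7-1, 7-1) = C(33,6).

Final answer: C(33,6) = 1107568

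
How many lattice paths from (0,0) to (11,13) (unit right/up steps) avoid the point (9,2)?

Total paths to (11,13): C(24,13) = 2496144.
Paths through (9,2): C(11,2) x C(13,11) = 4290.
Avoiding (9,2): 2496144 - 4290.

Final answer: 2491854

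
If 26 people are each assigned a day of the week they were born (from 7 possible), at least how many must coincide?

There are 7 possible values for day of the week they were born. With 26 people and 7 categories, by pigeonhole: ceiling(26/7).

Final answer: 4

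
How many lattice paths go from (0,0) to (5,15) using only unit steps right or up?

Each path has 5 right steps and 15 up steps in some order (20 steps total).
Choose which 15 of the 20 steps are up: C(20,15).

Final answer: C(20,15) = 15504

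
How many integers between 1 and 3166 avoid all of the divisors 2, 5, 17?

|div by 2|=1583, |div by 5|=633, |div by 17|=186.
|div by 2&5|=316, |div by 2&17|=93, |div by 5&17|=37, |div by all|=18.
By inclusion-exclusion, divisible by at least one: 1583+633+186-316-93-37+18 = 1974.
Not divisible by any: 3166 - 1974.

Final answer: 1192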